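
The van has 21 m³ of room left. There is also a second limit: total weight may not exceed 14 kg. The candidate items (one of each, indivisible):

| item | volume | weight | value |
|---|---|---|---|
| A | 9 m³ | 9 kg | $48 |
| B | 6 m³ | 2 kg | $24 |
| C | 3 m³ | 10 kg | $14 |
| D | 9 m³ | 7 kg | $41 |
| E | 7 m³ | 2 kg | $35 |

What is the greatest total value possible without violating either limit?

Feasible sets respecting both limits:
- A+E: volume 16, weight 11, value 83
- D+E: volume 16, weight 9, value 76
- B+C+E: volume 16, weight 14, value 73
- A+B: volume 15, weight 11, value 72
Best: $83.

$83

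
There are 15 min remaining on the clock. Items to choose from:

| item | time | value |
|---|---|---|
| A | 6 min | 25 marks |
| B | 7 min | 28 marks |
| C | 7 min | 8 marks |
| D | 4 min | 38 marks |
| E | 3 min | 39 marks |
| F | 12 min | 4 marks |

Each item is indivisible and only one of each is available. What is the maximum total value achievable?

Check high-value combinations within 15 min:
- B+D+E: time 7+4+3=14, value 28+38+39=105
- A+D+E: time 6+4+3=13, value 25+38+39=102
- C+D+E: time 7+4+3=14, value 8+38+39=85
- D+E: time 4+3=7, value 38+39=77
- B+E: time 7+3=10, value 28+39=67
Best: 105 marks.

105 marks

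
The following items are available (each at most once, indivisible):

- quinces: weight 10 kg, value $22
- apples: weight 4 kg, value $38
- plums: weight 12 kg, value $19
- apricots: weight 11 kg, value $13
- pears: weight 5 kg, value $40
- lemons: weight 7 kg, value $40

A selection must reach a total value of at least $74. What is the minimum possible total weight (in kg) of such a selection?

Subsets with value ≥ 74, sorted by total weight:
- apples+pears: weight 9, value 78
- apples+lemons: weight 11, value 78
- pears+lemons: weight 12, value 80
- apples+pears+lemons: weight 16, value 118
Minimum weight: 9 kg.

9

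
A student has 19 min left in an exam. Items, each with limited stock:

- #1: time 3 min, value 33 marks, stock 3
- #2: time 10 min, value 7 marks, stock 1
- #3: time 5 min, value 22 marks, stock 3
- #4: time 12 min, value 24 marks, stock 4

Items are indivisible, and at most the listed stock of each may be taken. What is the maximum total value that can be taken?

Top feasible selections:
- 3×#1 + 2×#3: time 19, value 143
- 3×#1 + 1×#3: time 14, value 121
- 2×#1 + 2×#3: time 16, value 110
Best: 143 marks.

143 marks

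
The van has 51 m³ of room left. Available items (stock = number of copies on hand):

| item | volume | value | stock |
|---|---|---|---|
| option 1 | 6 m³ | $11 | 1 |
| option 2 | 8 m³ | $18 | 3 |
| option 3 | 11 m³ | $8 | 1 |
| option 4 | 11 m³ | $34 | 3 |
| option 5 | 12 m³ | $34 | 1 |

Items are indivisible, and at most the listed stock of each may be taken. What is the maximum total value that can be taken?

$147

Best selections within volume 51 and stock limits:
- 1×option 1 + 3×option 4 + 1×option 5: volume 51, value 147
- 2×option 2 + 3×option 4: volume 49, value 138
- 2×option 2 + 2×option 4 + 1×option 5: volume 50, value 138
Best: $147.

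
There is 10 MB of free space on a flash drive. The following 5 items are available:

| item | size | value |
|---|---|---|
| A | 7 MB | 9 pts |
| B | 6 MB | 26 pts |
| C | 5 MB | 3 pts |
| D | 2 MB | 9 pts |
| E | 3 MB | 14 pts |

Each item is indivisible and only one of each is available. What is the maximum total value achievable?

Check high-value combinations within 10 MB:
- B+E: size 6+3=9, value 26+14=40
- B+D: size 6+2=8, value 26+9=35
- B: size 6, value 26
Best: 40 pts.

40 pts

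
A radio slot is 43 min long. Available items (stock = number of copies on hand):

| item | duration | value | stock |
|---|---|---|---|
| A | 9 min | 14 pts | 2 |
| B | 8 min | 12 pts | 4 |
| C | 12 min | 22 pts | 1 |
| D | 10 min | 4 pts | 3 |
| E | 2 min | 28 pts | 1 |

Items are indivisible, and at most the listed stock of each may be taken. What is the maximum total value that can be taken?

Best selections within duration 43 and stock limits:
- 2×A + 1×B + 1×C + 1×E: duration 40, value 90
- 1×A + 4×B + 1×E: duration 43, value 90
Best: 90 pts.

90 pts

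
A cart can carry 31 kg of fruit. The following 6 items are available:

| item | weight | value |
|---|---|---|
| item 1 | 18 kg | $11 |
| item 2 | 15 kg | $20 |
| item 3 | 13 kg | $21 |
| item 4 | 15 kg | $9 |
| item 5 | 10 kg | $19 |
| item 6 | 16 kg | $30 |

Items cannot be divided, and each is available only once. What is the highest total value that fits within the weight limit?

$51

This is a 0/1 knapsack; check combinations near the capacity.
- item 3+item 6: weight 13+16=29, value 21+30=51
- item 2+item 6: weight 15+16=31, value 20+30=50
- item 5+item 6: weight 10+16=26, value 19+30=49
Best: $51.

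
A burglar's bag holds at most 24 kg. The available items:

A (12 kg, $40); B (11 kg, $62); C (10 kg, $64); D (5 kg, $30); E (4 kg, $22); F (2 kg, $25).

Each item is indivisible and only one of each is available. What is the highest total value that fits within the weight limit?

$151

Check high-value combinations within 24 kg:
- B+C+F: weight 11+10+2=23, value 62+64+25=151
- C+D+E+F: weight 10+5+4+2=21, value 64+30+22+25=141
- B+D+E+F: weight 11+5+4+2=22, value 62+30+22+25=139
- A+C+F: weight 12+10+2=24, value 40+64+25=129
Best: $151.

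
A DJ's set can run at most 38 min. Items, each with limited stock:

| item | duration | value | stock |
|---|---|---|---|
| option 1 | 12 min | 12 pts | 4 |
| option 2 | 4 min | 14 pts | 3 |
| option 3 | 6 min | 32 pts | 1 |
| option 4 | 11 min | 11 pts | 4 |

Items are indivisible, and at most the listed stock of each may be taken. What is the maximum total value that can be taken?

86 pts

Best selections within duration 38 and stock limits:
- 1×option 1 + 3×option 2 + 1×option 3: duration 30, value 86
- 3×option 2 + 1×option 3 + 1×option 4: duration 29, value 85
Best: 86 pts.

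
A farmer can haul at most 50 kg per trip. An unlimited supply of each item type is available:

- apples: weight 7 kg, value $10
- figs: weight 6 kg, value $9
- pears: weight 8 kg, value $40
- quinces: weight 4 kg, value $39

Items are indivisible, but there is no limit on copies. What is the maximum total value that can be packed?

$468

Best value-per-unit is quinces at 39/4, and filling with it alone uses weight 12×4=48. No mix of the others beats 12×39 = 468.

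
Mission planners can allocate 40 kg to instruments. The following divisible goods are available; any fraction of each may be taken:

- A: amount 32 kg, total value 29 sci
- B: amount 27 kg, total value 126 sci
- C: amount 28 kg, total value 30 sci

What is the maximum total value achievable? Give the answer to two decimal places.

Take in order of value per unit:
- B (126/27 per unit): all 27 → value 126, running total 126.00
- C (30/28 per unit): 13 of 28 → value 13×30/28 = 13.9286, running total 139.93
Total 139.93.

139.93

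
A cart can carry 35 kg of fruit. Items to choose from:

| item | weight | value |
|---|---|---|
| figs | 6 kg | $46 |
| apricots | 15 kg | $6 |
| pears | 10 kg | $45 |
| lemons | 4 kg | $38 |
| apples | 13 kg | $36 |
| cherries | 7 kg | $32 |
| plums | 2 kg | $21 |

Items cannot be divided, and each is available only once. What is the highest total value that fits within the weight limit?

Check high-value combinations within 35 kg:
- figs+pears+lemons+apples+plums: weight 6+10+4+13+2=35, value 46+45+38+36+21=186
- figs+pears+lemons+cherries+plums: weight 6+10+4+7+2=29, value 46+45+38+32+21=182
- figs+lemons+apples+cherries+plums: weight 6+4+13+7+2=32, value 46+38+36+32+21=173
- figs+pears+lemons+apples: weight 6+10+4+13=33, value 46+45+38+36=165
Best: $186.

$186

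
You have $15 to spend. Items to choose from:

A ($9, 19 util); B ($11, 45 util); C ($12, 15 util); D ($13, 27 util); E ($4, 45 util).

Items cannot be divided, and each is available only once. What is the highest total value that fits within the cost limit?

Check high-value combinations within $15:
- B+E: cost 11+4=15, value 45+45=90
- A+E: cost 9+4=13, value 19+45=64
- E: cost 4, value 45
Best: 90 util.

90 util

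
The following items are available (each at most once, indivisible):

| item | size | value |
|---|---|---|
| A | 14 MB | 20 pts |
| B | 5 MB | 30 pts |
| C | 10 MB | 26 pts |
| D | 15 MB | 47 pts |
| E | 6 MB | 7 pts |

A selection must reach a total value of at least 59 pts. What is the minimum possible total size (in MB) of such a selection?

20

Subsets with value ≥ 59, sorted by total size:
- B+D: size 20, value 77
- B+C+E: size 21, value 63
Minimum size: 20 MB.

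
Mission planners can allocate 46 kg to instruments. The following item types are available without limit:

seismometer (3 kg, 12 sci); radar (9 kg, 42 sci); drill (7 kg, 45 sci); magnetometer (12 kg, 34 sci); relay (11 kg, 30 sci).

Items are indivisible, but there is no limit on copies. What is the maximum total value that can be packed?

Best value-per-unit is drill at 45/7; filling with it alone gives 6×45 = 270.
Optimal mix: 1×seismometer + 6×drill → mass 45, value 282.

282 sci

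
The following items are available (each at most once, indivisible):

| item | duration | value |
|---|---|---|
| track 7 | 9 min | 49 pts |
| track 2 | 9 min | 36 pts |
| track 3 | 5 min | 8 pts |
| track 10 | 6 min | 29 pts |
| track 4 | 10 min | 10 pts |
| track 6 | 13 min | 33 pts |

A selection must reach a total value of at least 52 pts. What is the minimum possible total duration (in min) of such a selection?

Subsets with value ≥ 52, sorted by total duration:
- track 7+track 3: duration 14, value 57
- track 7+track 10: duration 15, value 78
Minimum duration: 14 min.

14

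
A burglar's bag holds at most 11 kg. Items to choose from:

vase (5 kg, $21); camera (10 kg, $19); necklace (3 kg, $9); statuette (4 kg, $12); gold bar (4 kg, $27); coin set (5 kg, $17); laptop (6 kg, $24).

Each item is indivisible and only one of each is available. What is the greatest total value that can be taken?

$51

Check high-value combinations within 11 kg:
- gold bar+laptop: weight 4+6=10, value 27+24=51
- vase+gold bar: weight 5+4=9, value 21+27=48
- necklace+statuette+gold bar: weight 3+4+4=11, value 9+12+27=48
Best: $51.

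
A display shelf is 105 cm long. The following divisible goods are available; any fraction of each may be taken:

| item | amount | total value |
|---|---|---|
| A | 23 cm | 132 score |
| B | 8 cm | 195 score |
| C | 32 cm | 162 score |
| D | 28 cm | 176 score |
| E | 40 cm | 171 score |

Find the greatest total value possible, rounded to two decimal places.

724.85

Take in order of value per unit:
- B (195/8 per unit): all 8 → value 195, running total 195.00
- D (176/28 per unit): all 28 → value 176, running total 371.00
- A (132/23 per unit): all 23 → value 132, running total 503.00
- C (162/32 per unit): all 32 → value 162, running total 665.00
- E (171/40 per unit): 14 of 40 → value 14×171/40 = 59.8500, running total 724.85
Total 724.85.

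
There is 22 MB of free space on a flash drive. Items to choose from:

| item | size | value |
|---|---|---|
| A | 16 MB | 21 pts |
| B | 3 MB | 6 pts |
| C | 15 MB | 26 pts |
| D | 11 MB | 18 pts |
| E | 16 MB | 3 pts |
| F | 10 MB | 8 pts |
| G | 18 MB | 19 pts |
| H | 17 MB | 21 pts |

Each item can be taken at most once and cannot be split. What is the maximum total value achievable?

32 pts

Check high-value combinations within 22 MB:
- B+C: size 3+15=18, value 6+26=32
- A+B: size 16+3=19, value 21+6=27
- B+H: size 3+17=20, value 6+21=27
Best: 32 pts.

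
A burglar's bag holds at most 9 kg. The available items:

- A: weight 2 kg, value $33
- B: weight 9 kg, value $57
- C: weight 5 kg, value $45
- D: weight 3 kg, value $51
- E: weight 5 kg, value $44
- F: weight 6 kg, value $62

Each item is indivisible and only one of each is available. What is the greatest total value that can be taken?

$113

Check high-value combinations within 9 kg:
- D+F: weight 3+6=9, value 51+62=113
- C+D: weight 5+3=8, value 45+51=96
- D+E: weight 3+5=8, value 51+44=95
- A+F: weight 2+6=8, value 33+62=95
Best: $113.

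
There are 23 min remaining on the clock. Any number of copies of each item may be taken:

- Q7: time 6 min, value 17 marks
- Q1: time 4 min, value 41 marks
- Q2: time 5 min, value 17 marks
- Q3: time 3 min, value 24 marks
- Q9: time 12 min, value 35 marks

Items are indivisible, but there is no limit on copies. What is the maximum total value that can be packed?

Best value-per-unit is Q1 at 41/4; filling with it alone gives 5×41 = 205.
Optimal mix: 5×Q1 + 1×Q3 → time 23, value 229.

229 marks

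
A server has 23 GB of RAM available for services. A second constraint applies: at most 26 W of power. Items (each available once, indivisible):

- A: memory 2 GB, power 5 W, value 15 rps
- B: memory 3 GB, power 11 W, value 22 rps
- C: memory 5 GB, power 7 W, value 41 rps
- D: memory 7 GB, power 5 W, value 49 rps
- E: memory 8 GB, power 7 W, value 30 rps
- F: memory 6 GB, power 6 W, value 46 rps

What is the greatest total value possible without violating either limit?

151 rps

Feasible sets respecting both limits:
- A+C+D+F: memory 20, power 23, value 151
- A+D+E+F: memory 23, power 23, value 140
- C+D+F: memory 18, power 18, value 136
Best: 151 rps.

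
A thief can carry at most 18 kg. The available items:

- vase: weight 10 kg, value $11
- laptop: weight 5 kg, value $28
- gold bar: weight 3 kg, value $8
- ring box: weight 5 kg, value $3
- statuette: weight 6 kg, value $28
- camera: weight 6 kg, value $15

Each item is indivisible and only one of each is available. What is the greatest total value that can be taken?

This is a 0/1 knapsack; check combinations near the capacity.
- laptop+statuette+camera: weight 5+6+6=17, value 28+28+15=71
- laptop+gold bar+statuette: weight 5+3+6=14, value 28+8+28=64
- laptop+ring box+statuette: weight 5+5+6=16, value 28+3+28=59
- laptop+statuette: weight 5+6=11, value 28+28=56
- laptop+gold bar+camera: weight 5+3+6=14, value 28+8+15=51
Best: $71.

$71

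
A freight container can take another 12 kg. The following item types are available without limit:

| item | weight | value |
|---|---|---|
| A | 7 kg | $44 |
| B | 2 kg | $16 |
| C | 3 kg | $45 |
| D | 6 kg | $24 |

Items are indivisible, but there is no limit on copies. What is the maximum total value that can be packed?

$180

Best value-per-unit is C at 45/3, and filling with it alone uses weight 4×3=12. No mix of the others beats 4×45 = 180.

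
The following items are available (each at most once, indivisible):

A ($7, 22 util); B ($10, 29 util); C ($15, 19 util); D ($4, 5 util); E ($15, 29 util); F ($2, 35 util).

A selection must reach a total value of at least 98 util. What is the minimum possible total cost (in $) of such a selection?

Subsets with value ≥ 98, sorted by total cost:
- B+D+E+F: cost 31, value 98
- A+B+E+F: cost 34, value 115
Minimum cost: 31 $.

31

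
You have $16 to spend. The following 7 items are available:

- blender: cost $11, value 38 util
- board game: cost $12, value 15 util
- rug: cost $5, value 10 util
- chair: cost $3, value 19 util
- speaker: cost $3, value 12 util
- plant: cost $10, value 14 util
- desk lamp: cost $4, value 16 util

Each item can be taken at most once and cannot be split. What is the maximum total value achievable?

Check high-value combinations within $16:
- blender+chair: cost 11+3=14, value 38+19=57
- rug+chair+speaker+desk lamp: cost 5+3+3+4=15, value 10+19+12+16=57
- blender+desk lamp: cost 11+4=15, value 38+16=54
- blender+speaker: cost 11+3=14, value 38+12=50
- blender+rug: cost 11+5=16, value 38+10=48
Best: 57 util.

57 util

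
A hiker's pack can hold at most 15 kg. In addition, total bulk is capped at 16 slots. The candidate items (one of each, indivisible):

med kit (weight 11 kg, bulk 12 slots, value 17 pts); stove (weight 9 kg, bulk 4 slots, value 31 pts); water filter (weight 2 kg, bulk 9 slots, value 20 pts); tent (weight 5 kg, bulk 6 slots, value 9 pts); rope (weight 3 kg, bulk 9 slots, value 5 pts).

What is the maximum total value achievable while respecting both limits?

51 pts

Feasible sets respecting both limits:
- stove+water filter: weight 11, bulk 13, value 51
- stove+tent: weight 14, bulk 10, value 40
- stove+rope: weight 12, bulk 13, value 36
- stove: weight 9, bulk 4, value 31
Best: 51 pts.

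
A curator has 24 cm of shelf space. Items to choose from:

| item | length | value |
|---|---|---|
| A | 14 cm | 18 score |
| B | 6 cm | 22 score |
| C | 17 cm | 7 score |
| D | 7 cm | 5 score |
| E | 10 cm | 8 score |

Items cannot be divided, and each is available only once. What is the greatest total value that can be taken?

This is a 0/1 knapsack; check combinations near the capacity.
- A+B: length 14+6=20, value 18+22=40
- B+D+E: length 6+7+10=23, value 22+5+8=35
- B+E: length 6+10=16, value 22+8=30
- B+C: length 6+17=23, value 22+7=29
- B+D: length 6+7=13, value 22+5=27
Best: 40 score.

40 score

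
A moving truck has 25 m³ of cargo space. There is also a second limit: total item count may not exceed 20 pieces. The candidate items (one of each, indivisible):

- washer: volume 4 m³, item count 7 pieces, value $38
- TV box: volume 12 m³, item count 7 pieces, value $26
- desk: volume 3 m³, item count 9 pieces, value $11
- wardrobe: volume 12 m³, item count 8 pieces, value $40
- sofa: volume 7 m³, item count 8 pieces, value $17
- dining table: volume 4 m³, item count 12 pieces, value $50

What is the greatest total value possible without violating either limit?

$90

Feasible sets respecting both limits:
- wardrobe+dining table: volume 16, item count 20, value 90
- washer+dining table: volume 8, item count 19, value 88
- washer+wardrobe: volume 16, item count 15, value 78
Best: $90.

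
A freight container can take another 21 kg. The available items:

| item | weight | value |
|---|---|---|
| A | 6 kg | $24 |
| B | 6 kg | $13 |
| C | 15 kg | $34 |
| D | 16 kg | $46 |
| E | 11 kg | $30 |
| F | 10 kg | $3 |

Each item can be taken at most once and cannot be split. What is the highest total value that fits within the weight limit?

$58

Check high-value combinations within 21 kg:
- A+C: weight 6+15=21, value 24+34=58
- A+E: weight 6+11=17, value 24+30=54
- B+C: weight 6+15=21, value 13+34=47
- D: weight 16, value 46
Best: $58.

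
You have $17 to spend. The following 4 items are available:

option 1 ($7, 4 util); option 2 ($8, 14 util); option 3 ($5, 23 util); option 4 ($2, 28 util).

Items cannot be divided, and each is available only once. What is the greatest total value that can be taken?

Check high-value combinations within $17:
- option 2+option 3+option 4: cost 8+5+2=15, value 14+23+28=65
- option 1+option 3+option 4: cost 7+5+2=14, value 4+23+28=55
- option 3+option 4: cost 5+2=7, value 23+28=51
- option 1+option 2+option 4: cost 7+8+2=17, value 4+14+28=46
Best: 65 util.

65 util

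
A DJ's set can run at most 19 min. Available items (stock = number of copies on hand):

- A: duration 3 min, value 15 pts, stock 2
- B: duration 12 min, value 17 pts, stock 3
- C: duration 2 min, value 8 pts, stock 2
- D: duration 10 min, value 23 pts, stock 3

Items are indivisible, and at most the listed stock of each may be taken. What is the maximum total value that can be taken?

61 pts

Best selections within duration 19 and stock limits:
- 2×A + 1×C + 1×D: duration 18, value 61
- 1×A + 2×C + 1×D: duration 17, value 54
- 2×A + 1×D: duration 16, value 53
Best: 61 pts.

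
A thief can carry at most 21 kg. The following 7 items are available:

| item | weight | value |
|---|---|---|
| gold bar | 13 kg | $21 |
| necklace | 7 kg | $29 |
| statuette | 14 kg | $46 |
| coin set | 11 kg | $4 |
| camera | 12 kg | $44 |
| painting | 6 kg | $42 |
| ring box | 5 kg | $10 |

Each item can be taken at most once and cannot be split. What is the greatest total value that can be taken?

$88

Check high-value combinations within 21 kg:
- statuette+painting: weight 14+6=20, value 46+42=88
- camera+painting: weight 12+6=18, value 44+42=86
- necklace+painting+ring box: weight 7+6+5=18, value 29+42+10=81
- necklace+statuette: weight 7+14=21, value 29+46=75
- necklace+camera: weight 7+12=19, value 29+44=73
Best: $88.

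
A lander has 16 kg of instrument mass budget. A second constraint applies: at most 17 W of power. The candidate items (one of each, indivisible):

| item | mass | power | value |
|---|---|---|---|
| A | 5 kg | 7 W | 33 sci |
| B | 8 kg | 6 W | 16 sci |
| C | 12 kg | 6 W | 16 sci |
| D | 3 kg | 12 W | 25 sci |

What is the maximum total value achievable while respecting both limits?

49 sci

Feasible sets respecting both limits:
- A+B: mass 13, power 13, value 49
- A: mass 5, power 7, value 33
- D: mass 3, power 12, value 25
- B: mass 8, power 6, value 16
Best: 49 sci.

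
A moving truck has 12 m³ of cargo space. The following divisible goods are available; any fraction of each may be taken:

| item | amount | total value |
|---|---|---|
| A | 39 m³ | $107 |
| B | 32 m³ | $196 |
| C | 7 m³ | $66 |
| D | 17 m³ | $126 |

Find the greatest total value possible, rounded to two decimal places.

Take in order of value per unit:
- C (66/7 per unit): all 7 → value 66, running total 66.00
- D (126/17 per unit): 5 of 17 → value 5×126/17 = 37.0588, running total 103.06
Total 103.06.

103.06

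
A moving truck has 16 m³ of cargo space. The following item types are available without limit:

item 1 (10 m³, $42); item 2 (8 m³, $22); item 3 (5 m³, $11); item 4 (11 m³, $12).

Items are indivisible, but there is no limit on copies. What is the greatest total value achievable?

Best value-per-unit is item 1 at 42/10; filling with it alone gives 1×42 = 42.
Optimal mix: 1×item 1 + 1×item 3 → volume 15, value 53.

$53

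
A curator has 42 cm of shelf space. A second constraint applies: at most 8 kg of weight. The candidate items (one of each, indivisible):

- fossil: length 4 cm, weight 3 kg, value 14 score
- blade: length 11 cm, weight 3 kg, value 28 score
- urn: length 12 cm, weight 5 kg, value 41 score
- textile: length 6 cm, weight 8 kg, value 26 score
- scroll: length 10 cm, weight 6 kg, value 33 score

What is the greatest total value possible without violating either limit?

69 score

Feasible sets respecting both limits:
- blade+urn: length 23, weight 8, value 69
- fossil+urn: length 16, weight 8, value 55
- fossil+blade: length 15, weight 6, value 42
Best: 69 score.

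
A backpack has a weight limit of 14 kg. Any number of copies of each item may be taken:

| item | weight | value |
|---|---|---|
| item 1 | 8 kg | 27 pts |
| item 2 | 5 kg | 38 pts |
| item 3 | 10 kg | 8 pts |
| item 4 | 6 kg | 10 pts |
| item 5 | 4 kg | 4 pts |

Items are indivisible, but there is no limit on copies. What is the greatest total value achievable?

Best value-per-unit is item 2 at 38/5; filling with it alone gives 2×38 = 76.
Optimal mix: 2×item 2 + 1×item 5 → weight 14, value 80.

80 pts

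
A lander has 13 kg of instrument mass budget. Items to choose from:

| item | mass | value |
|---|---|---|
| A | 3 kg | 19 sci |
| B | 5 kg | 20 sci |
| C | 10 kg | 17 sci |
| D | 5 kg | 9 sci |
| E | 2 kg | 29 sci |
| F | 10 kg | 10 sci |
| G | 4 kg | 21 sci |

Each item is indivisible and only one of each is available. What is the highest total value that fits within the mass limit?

70 sci

Check high-value combinations within 13 kg:
- B+E+G: mass 5+2+4=11, value 20+29+21=70
- A+E+G: mass 3+2+4=9, value 19+29+21=69
- A+B+E: mass 3+5+2=10, value 19+20+29=68
Best: 70 sci.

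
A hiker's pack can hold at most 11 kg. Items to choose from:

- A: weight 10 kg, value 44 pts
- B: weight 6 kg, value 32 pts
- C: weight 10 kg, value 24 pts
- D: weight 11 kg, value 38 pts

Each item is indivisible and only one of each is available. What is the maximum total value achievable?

44 pts

Check high-value combinations within 11 kg:
- A: weight 10, value 44
- D: weight 11, value 38
- B: weight 6, value 32
- C: weight 10, value 24
Best: 44 pts.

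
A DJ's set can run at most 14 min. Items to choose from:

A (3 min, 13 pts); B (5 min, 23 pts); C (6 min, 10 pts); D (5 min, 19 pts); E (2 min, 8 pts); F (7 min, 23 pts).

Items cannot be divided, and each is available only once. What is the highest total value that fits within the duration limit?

55 pts

This is a 0/1 knapsack; check combinations near the capacity.
- A+B+D: duration 3+5+5=13, value 13+23+19=55
- B+E+F: duration 5+2+7=14, value 23+8+23=54
- B+D+E: duration 5+5+2=12, value 23+19+8=50
- D+E+F: duration 5+2+7=14, value 19+8+23=50
- B+F: duration 5+7=12, value 23+23=46
Best: 55 pts.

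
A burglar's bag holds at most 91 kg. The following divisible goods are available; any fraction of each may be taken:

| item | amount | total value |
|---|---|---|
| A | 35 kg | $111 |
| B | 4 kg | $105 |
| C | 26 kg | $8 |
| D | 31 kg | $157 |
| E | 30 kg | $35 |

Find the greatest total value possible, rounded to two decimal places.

397.50

Take in order of value per unit:
- B (105/4 per unit): all 4 → value 105, running total 105.00
- D (157/31 per unit): all 31 → value 157, running total 262.00
- A (111/35 per unit): all 35 → value 111, running total 373.00
- E (35/30 per unit): 21 of 30 → value 21×35/30 = 24.5000, running total 397.50
Total 397.50.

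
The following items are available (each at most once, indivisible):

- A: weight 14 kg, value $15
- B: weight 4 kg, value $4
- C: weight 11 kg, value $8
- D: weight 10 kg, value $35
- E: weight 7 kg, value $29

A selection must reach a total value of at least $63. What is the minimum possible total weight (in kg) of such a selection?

17

Subsets with value ≥ 63, sorted by total weight:
- D+E: weight 17, value 64
- B+D+E: weight 21, value 68
Minimum weight: 17 kg.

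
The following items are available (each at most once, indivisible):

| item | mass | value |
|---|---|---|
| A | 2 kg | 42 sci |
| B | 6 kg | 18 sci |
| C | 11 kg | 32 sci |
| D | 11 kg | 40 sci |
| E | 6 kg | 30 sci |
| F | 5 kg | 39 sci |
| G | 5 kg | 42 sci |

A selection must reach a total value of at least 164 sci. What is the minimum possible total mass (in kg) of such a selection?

Subsets with value ≥ 164, sorted by total mass:
- A+B+E+F+G: mass 24, value 171
- A+D+E+F+G: mass 29, value 193
- A+C+E+F+G: mass 29, value 185
- A+B+D+F+G: mass 29, value 181
Minimum mass: 24 kg.

24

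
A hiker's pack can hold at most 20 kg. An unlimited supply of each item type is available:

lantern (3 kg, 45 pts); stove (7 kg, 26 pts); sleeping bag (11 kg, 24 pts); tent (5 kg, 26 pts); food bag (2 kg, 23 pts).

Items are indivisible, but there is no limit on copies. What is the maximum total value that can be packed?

293 pts

Best value-per-unit is lantern at 45/3; filling with it alone gives 6×45 = 270.
Optimal mix: 6×lantern + 1×food bag → weight 20, value 293.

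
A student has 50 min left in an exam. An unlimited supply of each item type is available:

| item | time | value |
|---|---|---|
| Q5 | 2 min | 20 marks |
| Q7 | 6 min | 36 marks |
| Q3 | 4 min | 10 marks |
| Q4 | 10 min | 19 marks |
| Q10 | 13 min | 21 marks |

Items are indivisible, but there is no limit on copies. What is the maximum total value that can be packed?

Best value-per-unit is Q5 at 20/2, and filling with it alone uses time 25×2=50. No mix of the others beats 25×20 = 500.

500 marks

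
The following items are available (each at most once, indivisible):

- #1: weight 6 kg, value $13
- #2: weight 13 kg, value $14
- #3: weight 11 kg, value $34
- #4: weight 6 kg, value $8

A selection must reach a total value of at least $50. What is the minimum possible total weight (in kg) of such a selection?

23

Subsets with value ≥ 50, sorted by total weight:
- #1+#3+#4: weight 23, value 55
- #1+#2+#3: weight 30, value 61
- #2+#3+#4: weight 30, value 56
- #1+#2+#3+#4: weight 36, value 69
Minimum weight: 23 kg.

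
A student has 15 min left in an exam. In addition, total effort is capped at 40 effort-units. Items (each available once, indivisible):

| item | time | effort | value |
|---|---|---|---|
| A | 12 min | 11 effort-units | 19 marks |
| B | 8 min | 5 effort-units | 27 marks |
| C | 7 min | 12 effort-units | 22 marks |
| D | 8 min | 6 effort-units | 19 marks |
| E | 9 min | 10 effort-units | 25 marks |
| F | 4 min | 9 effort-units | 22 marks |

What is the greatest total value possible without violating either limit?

Feasible sets respecting both limits:
- B+C: time 15, effort 17, value 49
- B+F: time 12, effort 14, value 49
- E+F: time 13, effort 19, value 47
- C+F: time 11, effort 21, value 44
Best: 49 marks.

49 marks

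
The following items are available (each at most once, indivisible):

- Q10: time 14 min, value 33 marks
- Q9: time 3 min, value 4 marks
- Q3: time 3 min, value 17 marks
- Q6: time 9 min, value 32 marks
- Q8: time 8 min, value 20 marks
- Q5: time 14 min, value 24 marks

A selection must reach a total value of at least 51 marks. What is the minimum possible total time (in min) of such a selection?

15

Subsets with value ≥ 51, sorted by total time:
- Q9+Q3+Q6: time 15, value 53
- Q6+Q8: time 17, value 52
Minimum time: 15 min.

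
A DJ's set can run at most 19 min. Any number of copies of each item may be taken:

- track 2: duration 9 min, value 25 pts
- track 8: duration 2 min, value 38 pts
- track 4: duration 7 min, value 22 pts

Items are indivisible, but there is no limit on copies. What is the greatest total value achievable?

Best value-per-unit is track 8 at 38/2, and filling with it alone uses duration 9×2=18. No mix of the others beats 9×38 = 342.

342 pts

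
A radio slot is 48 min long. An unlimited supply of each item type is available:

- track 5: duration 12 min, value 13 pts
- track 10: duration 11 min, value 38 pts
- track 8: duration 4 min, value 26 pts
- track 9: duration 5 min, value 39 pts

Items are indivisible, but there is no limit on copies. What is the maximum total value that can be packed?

Best value-per-unit is track 9 at 39/5; filling with it alone gives 9×39 = 351.
Optimal mix: 2×track 8 + 8×track 9 → duration 48, value 364.

364 pts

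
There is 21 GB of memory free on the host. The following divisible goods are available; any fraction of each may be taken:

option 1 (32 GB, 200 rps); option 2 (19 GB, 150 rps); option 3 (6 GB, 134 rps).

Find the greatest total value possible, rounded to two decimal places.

Take in order of value per unit:
- option 3 (134/6 per unit): all 6 → value 134, running total 134.00
- option 2 (150/19 per unit): 15 of 19 → value 15×150/19 = 118.4211, running total 252.42
Total 252.42.

252.42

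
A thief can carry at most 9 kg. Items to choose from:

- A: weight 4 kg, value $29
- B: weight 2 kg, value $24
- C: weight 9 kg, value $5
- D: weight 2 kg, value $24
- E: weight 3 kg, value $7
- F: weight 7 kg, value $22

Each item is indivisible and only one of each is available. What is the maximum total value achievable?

Check high-value combinations within 9 kg:
- A+B+D: weight 4+2+2=8, value 29+24+24=77
- A+B+E: weight 4+2+3=9, value 29+24+7=60
- A+D+E: weight 4+2+3=9, value 29+24+7=60
Best: $77.

$77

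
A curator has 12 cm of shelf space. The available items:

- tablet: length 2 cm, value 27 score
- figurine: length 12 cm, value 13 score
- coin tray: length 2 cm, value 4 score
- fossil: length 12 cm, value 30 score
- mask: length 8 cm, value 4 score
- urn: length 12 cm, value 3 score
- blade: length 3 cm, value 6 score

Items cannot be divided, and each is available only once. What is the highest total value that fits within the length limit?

Check high-value combinations within 12 cm:
- tablet+coin tray+blade: length 2+2+3=7, value 27+4+6=37
- tablet+coin tray+mask: length 2+2+8=12, value 27+4+4=35
- tablet+blade: length 2+3=5, value 27+6=33
- tablet+coin tray: length 2+2=4, value 27+4=31
- tablet+mask: length 2+8=10, value 27+4=31
Best: 37 score.

37 score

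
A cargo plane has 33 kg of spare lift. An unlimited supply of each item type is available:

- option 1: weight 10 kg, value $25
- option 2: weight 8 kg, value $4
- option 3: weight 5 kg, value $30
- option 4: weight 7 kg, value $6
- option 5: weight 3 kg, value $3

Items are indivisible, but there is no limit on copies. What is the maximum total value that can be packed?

Best value-per-unit is option 3 at 30/5; filling with it alone gives 6×30 = 180.
Optimal mix: 6×option 3 + 1×option 5 → weight 33, value 183.

$183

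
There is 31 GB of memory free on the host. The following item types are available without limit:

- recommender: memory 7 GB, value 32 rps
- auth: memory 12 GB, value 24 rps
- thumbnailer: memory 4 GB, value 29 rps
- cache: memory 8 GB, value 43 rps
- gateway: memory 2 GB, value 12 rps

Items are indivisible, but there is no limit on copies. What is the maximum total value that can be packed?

Best value-per-unit is thumbnailer at 29/4; filling with it alone gives 7×29 = 203.
Optimal mix: 7×thumbnailer + 1×gateway → memory 30, value 215.

215 rps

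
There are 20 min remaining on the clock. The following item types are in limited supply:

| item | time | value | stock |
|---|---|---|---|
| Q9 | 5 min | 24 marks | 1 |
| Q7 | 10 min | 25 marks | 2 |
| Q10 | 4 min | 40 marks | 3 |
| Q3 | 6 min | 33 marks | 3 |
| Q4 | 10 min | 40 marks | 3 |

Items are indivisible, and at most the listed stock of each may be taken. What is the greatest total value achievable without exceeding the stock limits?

153 marks

Top feasible selections:
- 3×Q10 + 1×Q3: time 18, value 153
- 2×Q10 + 2×Q3: time 20, value 146
Best: 153 marks.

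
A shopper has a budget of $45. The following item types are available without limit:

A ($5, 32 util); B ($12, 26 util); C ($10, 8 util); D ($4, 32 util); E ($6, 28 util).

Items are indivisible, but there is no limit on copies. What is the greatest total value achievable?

Best value-per-unit is D at 32/4; filling with it alone gives 11×32 = 352.
Optimal mix: 1×A + 10×D → cost 45, value 352.

352 util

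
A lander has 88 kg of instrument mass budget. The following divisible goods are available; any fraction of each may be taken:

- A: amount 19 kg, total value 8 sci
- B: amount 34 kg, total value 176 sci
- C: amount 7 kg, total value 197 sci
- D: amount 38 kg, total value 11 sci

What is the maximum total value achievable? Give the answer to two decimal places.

389.11

Take in order of value per unit:
- C (197/7 per unit): all 7 → value 197, running total 197.00
- B (176/34 per unit): all 34 → value 176, running total 373.00
- A (8/19 per unit): all 19 → value 8, running total 381.00
- D (11/38 per unit): 28 of 38 → value 28×11/38 = 8.1053, running total 389.11
Total 389.11.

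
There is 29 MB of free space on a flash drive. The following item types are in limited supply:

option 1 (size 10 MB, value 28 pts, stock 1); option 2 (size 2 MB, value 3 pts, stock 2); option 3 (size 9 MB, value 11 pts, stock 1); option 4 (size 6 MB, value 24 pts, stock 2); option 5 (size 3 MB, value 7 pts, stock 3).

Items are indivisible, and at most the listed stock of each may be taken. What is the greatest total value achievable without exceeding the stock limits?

Best selections within size 29 and stock limits:
- 1×option 1 + 2×option 4 + 2×option 5: size 28, value 90
- 1×option 1 + 2×option 2 + 2×option 4 + 1×option 5: size 29, value 89
- 1×option 1 + 1×option 2 + 2×option 4 + 1×option 5: size 27, value 86
- 1×option 1 + 2×option 4 + 1×option 5: size 25, value 83
Best: 90 pts.

90 pts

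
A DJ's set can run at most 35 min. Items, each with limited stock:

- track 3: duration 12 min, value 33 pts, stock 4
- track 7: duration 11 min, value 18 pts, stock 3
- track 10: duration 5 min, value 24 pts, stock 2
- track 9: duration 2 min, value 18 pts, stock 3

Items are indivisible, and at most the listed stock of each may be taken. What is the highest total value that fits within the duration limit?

Top feasible selections:
- 2×track 3 + 1×track 10 + 3×track 9: duration 35, value 144
- 1×track 3 + 2×track 10 + 3×track 9: duration 28, value 135
Best: 144 pts.

144 pts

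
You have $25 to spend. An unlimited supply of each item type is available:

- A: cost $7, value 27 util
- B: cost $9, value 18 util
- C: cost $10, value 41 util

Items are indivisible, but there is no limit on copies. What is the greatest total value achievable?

Best value-per-unit is C at 41/10; filling with it alone gives 2×41 = 82.
Optimal mix: 2×A + 1×C → cost 24, value 95.

95 util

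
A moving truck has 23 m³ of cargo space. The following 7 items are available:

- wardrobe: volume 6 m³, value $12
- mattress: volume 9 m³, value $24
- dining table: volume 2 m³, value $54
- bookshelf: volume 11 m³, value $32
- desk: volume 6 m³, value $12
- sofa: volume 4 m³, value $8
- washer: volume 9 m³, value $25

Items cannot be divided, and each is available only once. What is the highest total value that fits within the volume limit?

$111

Check high-value combinations within 23 m³:
- dining table+bookshelf+washer: volume 2+11+9=22, value 54+32+25=111
- mattress+dining table+bookshelf: volume 9+2+11=22, value 24+54+32=110
- wardrobe+dining table+bookshelf+sofa: volume 6+2+11+4=23, value 12+54+32+8=106
- dining table+bookshelf+desk+sofa: volume 2+11+6+4=23, value 54+32+12+8=106
Best: $111.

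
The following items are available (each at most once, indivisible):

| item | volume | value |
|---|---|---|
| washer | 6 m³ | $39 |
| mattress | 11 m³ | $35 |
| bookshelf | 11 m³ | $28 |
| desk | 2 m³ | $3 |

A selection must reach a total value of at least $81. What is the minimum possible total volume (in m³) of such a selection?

28

Subsets with value ≥ 81, sorted by total volume:
- washer+mattress+bookshelf: volume 28, value 102
- washer+mattress+bookshelf+desk: volume 30, value 105
Minimum volume: 28 m³.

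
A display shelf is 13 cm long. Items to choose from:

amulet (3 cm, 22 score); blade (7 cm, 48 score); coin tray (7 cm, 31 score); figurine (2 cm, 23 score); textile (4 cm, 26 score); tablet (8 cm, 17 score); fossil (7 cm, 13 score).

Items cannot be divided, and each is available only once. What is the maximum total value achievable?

97 score

Check high-value combinations within 13 cm:
- blade+figurine+textile: length 7+2+4=13, value 48+23+26=97
- amulet+blade+figurine: length 3+7+2=12, value 22+48+23=93
- coin tray+figurine+textile: length 7+2+4=13, value 31+23+26=80
- amulet+coin tray+figurine: length 3+7+2=12, value 22+31+23=76
- blade+textile: length 7+4=11, value 48+26=74
Best: 97 score.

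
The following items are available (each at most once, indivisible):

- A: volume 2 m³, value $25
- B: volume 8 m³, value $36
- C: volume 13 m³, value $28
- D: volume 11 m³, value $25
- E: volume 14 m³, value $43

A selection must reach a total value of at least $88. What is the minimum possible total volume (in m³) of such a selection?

23

Subsets with value ≥ 88, sorted by total volume:
- A+B+C: volume 23, value 89
- A+B+E: volume 24, value 104
- A+D+E: volume 27, value 93
- A+C+E: volume 29, value 96
Minimum volume: 23 m³.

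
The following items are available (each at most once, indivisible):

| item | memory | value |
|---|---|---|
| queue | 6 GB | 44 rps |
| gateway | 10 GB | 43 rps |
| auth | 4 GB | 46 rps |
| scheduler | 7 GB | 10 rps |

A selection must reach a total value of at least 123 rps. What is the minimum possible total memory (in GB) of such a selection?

Subsets with value ≥ 123, sorted by total memory:
- queue+gateway+auth: memory 20, value 133
- queue+gateway+auth+scheduler: memory 27, value 143
Minimum memory: 20 GB.

20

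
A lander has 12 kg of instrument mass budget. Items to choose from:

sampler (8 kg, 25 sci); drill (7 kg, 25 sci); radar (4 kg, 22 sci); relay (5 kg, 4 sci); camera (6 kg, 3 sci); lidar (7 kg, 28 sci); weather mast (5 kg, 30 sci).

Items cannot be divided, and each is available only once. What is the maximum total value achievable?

58 sci

Check high-value combinations within 12 kg:
- lidar+weather mast: mass 7+5=12, value 28+30=58
- drill+weather mast: mass 7+5=12, value 25+30=55
- radar+weather mast: mass 4+5=9, value 22+30=52
Best: 58 sci.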